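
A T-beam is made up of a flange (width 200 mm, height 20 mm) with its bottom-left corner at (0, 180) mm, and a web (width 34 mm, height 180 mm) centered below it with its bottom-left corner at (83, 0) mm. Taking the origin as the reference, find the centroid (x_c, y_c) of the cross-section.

web: A = 34 × 180 = 6120.00, centroid at (100.00, 90.00).
flange: A = 200 × 20 = 4000.00, centroid at (100.00, 190.00).
ΣA = 10120.00 mm², ΣAx_c = 1012000.00 mm³, ΣAy_c = 1310800.00 mm³.
x_c = 1012000.00/10120.00 = 100.00 mm; y_c = 1310800.00/10120.00 = 129.53 mm.

x_c = 100.00 mm, y_c = 129.53 mm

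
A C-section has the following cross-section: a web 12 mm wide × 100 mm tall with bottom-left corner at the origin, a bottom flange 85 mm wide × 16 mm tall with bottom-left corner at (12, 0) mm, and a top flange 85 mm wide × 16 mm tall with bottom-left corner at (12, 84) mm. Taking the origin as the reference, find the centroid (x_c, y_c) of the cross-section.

x_c = 39.65 mm, y_c = 50.00 mm

web: A = 12 × 100 = 1200.00, centroid at (6.00, 50.00).
bottom flange: A = 85 × 16 = 1360.00, centroid at (54.50, 8.00).
top flange: A = 85 × 16 = 1360.00, centroid at (54.50, 92.00).
ΣA = 3920.00 mm²
ΣAx_c = (1200.00)(6.00) + (1360.00)(54.50) + (1360.00)(54.50) = 155440.00 mm³
ΣAy_c = (1200.00)(50.00) + (1360.00)(8.00) + (1360.00)(92.00) = 196000.00 mm³
x_c = 155440.00 / 3920.00 = 39.65 mm
y_c = 196000.00 / 3920.00 = 50.00 mm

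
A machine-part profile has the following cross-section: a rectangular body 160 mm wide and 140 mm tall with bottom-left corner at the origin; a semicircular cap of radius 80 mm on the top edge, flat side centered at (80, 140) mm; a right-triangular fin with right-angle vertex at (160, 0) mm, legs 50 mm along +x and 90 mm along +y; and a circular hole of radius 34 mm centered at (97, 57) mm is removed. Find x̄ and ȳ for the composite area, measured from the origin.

rectangular body: A = 160 × 140 = 22400.00, centroid at (80.00, 70.00).
semicircular top: A = ½π·80² = 10053.10, centroid at (80.00, 173.95).
triangular fin: A = ½·50·90 = 2250.00, centroid at (176.67, 30.00).
hole: A = −π·34² = -3631.68, centroid at (97.00, 57.00).
ΣA = 31071.42 mm², ΣAx̄ = 2641474.65 mm³, ΣAȳ = 3177261.02 mm³.
x̄ = 2641474.65/31071.42 = 85.01 mm; ȳ = 3177261.02/31071.42 = 102.26 mm.

x̄ = 85.01 mm, ȳ = 102.26 mm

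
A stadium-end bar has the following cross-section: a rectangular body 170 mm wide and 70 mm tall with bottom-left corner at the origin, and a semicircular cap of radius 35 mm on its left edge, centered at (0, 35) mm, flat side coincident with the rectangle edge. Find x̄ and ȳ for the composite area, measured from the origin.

x̄ = 71.10 mm, ȳ = 35.00 mm

Part | A | x̄ᵢ | ȳᵢ | A·x̄ᵢ | A·ȳᵢ
rectangular body | 11900.00 | 85.00 | 35.00 | 1011500.00 | 416500.00
semicircular end | 1924.23 | -14.85 | 35.00 | -28583.33 | 67347.89
Σ | 13824.23 |  |  | 982916.67 | 483847.89
x̄ = 982916.67 / 13824.23 = 71.10 mm
ȳ = 483847.89 / 13824.23 = 35.00 mm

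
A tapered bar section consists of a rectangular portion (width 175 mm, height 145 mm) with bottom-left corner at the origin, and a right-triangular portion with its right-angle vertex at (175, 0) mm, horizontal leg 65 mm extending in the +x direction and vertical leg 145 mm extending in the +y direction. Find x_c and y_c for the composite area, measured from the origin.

x_c = 104.60 mm, y_c = 68.71 mm

rectangular portion: A = 175 × 145 = 25375.00, centroid at (87.50, 72.50).
triangular portion: A = ½·65·145 = 4712.50, centroid at (196.67, 48.33).
ΣA = 30087.50 mm²
ΣAx_c = (25375.00)(87.50) + (4712.50)(196.67) = 3147104.17 mm³
ΣAy_c = (25375.00)(72.50) + (4712.50)(48.33) = 2067458.33 mm³
x_c = 3147104.17 / 30087.50 = 104.60 mm
y_c = 2067458.33 / 30087.50 = 68.71 mm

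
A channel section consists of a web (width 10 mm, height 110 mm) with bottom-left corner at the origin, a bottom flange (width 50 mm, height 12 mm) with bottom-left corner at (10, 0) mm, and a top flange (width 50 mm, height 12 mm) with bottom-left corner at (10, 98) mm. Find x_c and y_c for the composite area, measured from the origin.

x_c = 20.65 mm, y_c = 55.00 mm

Part | A | x̄ᵢ | ȳᵢ | A·x̄ᵢ | A·ȳᵢ
web | 1100.00 | 5.00 | 55.00 | 5500.00 | 60500.00
bottom flange | 600.00 | 35.00 | 6.00 | 21000.00 | 3600.00
top flange | 600.00 | 35.00 | 104.00 | 21000.00 | 62400.00
Σ | 2300.00 |  |  | 47500.00 | 126500.00
x_c = 47500.00 / 2300.00 = 20.65 mm
y_c = 126500.00 / 2300.00 = 55.00 mm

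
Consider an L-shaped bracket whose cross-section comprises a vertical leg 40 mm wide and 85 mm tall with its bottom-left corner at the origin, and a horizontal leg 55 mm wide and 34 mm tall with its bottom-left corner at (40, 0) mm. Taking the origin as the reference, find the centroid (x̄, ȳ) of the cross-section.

vertical leg: A = 40 × 85 = 3400.00, centroid at (20.00, 42.50).
horizontal leg: A = 55 × 34 = 1870.00, centroid at (67.50, 17.00).
ΣA = 5270.00 mm²
ΣAx̄ = (3400.00)(20.00) + (1870.00)(67.50) = 194225.00 mm³
ΣAȳ = (3400.00)(42.50) + (1870.00)(17.00) = 176290.00 mm³
x̄ = 194225.00 / 5270.00 = 36.85 mm
ȳ = 176290.00 / 5270.00 = 33.45 mm

x̄ = 36.85 mm, ȳ = 33.45 mm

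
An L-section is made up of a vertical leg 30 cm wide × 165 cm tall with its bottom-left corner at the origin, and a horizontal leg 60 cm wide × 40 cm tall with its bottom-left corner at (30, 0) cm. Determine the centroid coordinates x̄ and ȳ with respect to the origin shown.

vertical leg: A = 30 × 165 = 4950.00, centroid at (15.00, 82.50).
horizontal leg: A = 60 × 40 = 2400.00, centroid at (60.00, 20.00).
ΣA = 7350.00 cm²
ΣAx̄ = (4950.00)(15.00) + (2400.00)(60.00) = 218250.00 cm³
ΣAȳ = (4950.00)(82.50) + (2400.00)(20.00) = 456375.00 cm³
x̄ = 218250.00 / 7350.00 = 29.69 cm
ȳ = 456375.00 / 7350.00 = 62.09 cm

x̄ = 29.69 cm, ȳ = 62.09 cm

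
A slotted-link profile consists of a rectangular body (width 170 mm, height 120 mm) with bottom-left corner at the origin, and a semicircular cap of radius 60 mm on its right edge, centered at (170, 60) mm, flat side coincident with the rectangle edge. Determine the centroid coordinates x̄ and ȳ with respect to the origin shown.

x̄ = 108.97 mm, ȳ = 60.00 mm

rectangular body: A = 170 × 120 = 20400.00, centroid at (85.00, 60.00).
semicircular end: A = ½π·60² = 5654.87, centroid at (195.46, 60.00).
ΣA = 26054.87 mm²
ΣAx̄ = (20400.00)(85.00) + (5654.87)(195.46) = 2839327.35 mm³
ΣAȳ = (20400.00)(60.00) + (5654.87)(60.00) = 1563292.01 mm³
x̄ = 2839327.35 / 26054.87 = 108.97 mm
ȳ = 1563292.01 / 26054.87 = 60.00 mm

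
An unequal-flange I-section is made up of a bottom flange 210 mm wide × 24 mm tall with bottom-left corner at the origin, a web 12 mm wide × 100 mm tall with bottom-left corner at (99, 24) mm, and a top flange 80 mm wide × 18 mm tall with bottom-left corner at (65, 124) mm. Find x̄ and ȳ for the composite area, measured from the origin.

bottom flange: A = 210 × 24 = 5040.00, centroid at (105.00, 12.00).
web: A = 12 × 100 = 1200.00, centroid at (105.00, 74.00).
top flange: A = 80 × 18 = 1440.00, centroid at (105.00, 133.00).
ΣA = 7680.00 mm²
ΣAx̄ = (5040.00)(105.00) + (1200.00)(105.00) + (1440.00)(105.00) = 806400.00 mm³
ΣAȳ = (5040.00)(12.00) + (1200.00)(74.00) + (1440.00)(133.00) = 340800.00 mm³
x̄ = 806400.00 / 7680.00 = 105.00 mm
ȳ = 340800.00 / 7680.00 = 44.38 mm

x̄ = 105.00 mm, ȳ = 44.38 mm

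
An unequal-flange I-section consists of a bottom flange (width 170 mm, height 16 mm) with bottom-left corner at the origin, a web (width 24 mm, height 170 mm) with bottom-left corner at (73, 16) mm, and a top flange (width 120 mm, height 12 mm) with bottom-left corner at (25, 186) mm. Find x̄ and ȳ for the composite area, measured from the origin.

Part | A | x̄ᵢ | ȳᵢ | A·x̄ᵢ | A·ȳᵢ
bottom flange | 2720.00 | 85.00 | 8.00 | 231200.00 | 21760.00
web | 4080.00 | 85.00 | 101.00 | 346800.00 | 412080.00
top flange | 1440.00 | 85.00 | 192.00 | 122400.00 | 276480.00
Σ | 8240.00 |  |  | 700400.00 | 710320.00
x̄ = 700400.00 / 8240.00 = 85.00 mm
ȳ = 710320.00 / 8240.00 = 86.20 mm

x̄ = 85.00 mm, ȳ = 86.20 mm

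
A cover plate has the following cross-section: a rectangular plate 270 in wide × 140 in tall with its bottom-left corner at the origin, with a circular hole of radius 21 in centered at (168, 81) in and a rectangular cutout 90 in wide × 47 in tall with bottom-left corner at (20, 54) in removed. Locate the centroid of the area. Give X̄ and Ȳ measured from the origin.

Part | A | x̄ᵢ | ȳᵢ | A·x̄ᵢ | A·ȳᵢ
plate | 37800.00 | 135.00 | 70.00 | 5103000.00 | 2646000.00
hole 1 | -1385.44 | 168.00 | 81.00 | -232754.32 | -112220.83
hole 2 | -4230.00 | 65.00 | 77.50 | -274950.00 | -327825.00
Σ | 32184.56 |  |  | 4595295.68 | 2205954.17
X̄ = 4595295.68 / 32184.56 = 142.78 in
Ȳ = 2205954.17 / 32184.56 = 68.54 in

X̄ = 142.78 in, Ȳ = 68.54 in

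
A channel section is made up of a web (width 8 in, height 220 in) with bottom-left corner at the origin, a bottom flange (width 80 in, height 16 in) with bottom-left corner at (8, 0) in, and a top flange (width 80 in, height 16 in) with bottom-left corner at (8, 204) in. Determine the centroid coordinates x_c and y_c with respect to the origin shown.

web: A = 8 × 220 = 1760.00, centroid at (4.00, 110.00).
bottom flange: A = 80 × 16 = 1280.00, centroid at (48.00, 8.00).
top flange: A = 80 × 16 = 1280.00, centroid at (48.00, 212.00).
ΣA = 4320.00 in², ΣAx_c = 129920.00 in³, ΣAy_c = 475200.00 in³.
x_c = 129920.00/4320.00 = 30.07 in; y_c = 475200.00/4320.00 = 110.00 in.

x_c = 30.07 in, y_c = 110.00 in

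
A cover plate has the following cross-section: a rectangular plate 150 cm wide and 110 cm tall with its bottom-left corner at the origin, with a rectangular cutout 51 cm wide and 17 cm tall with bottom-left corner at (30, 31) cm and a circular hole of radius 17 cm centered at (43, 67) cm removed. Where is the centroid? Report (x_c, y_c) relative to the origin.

x_c = 78.12 cm, y_c = 55.17 cm

plate: A = 150 × 110 = 16500.00, centroid at (75.00, 55.00).
hole 1: A = −(51 × 17) = -867.00, centroid at (55.50, 39.50).
hole 2: A = −π·17² = -907.92, centroid at (43.00, 67.00).
ΣA = 14725.08 cm²
ΣAx_c = (16500.00)(75.00) + (-867.00)(55.50) + (-907.92)(43.00) = 1150340.93 cm³
ΣAy_c = (16500.00)(55.00) + (-867.00)(39.50) + (-907.92)(67.00) = 812422.84 cm³
x_c = 1150340.93 / 14725.08 = 78.12 cm
y_c = 812422.84 / 14725.08 = 55.17 cm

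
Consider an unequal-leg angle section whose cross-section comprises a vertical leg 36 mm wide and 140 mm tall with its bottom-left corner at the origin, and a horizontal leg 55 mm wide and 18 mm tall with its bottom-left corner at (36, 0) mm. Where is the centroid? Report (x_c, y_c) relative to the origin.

vertical leg: A = 36 × 140 = 5040.00, centroid at (18.00, 70.00).
horizontal leg: A = 55 × 18 = 990.00, centroid at (63.50, 9.00).
ΣA = 6030.00 mm², ΣAx_c = 153585.00 mm³, ΣAy_c = 361710.00 mm³.
x_c = 153585.00/6030.00 = 25.47 mm; y_c = 361710.00/6030.00 = 59.99 mm.

x_c = 25.47 mm, y_c = 59.99 mm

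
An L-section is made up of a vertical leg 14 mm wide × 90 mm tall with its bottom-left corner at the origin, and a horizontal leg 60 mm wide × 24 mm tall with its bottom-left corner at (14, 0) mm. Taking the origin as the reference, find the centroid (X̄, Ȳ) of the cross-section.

vertical leg: A = 14 × 90 = 1260.00, centroid at (7.00, 45.00).
horizontal leg: A = 60 × 24 = 1440.00, centroid at (44.00, 12.00).
ΣA = 2700.00 mm²
ΣAX̄ = (1260.00)(7.00) + (1440.00)(44.00) = 72180.00 mm³
ΣAȲ = (1260.00)(45.00) + (1440.00)(12.00) = 73980.00 mm³
X̄ = 72180.00 / 2700.00 = 26.73 mm
Ȳ = 73980.00 / 2700.00 = 27.40 mm

X̄ = 26.73 mm, Ȳ = 27.40 mm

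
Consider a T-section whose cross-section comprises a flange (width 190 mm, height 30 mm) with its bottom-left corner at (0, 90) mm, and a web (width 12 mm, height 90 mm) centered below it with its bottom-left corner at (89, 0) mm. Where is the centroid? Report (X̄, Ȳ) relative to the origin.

web: A = 12 × 90 = 1080.00, centroid at (95.00, 45.00).
flange: A = 190 × 30 = 5700.00, centroid at (95.00, 105.00).
ΣA = 6780.00 mm²
ΣAX̄ = (1080.00)(95.00) + (5700.00)(95.00) = 644100.00 mm³
ΣAȲ = (1080.00)(45.00) + (5700.00)(105.00) = 647100.00 mm³
X̄ = 644100.00 / 6780.00 = 95.00 mm
Ȳ = 647100.00 / 6780.00 = 95.44 mm

X̄ = 95.00 mm, Ȳ = 95.44 mm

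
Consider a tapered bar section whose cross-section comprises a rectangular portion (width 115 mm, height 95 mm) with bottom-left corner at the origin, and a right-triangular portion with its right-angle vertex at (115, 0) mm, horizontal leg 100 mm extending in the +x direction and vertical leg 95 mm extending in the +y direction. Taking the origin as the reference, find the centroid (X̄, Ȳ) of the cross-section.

rectangular portion: A = 115 × 95 = 10925.00, centroid at (57.50, 47.50).
triangular portion: A = ½·100·95 = 4750.00, centroid at (148.33, 31.67).
ΣA = 15675.00 mm², ΣAX̄ = 1332770.83 mm³, ΣAȲ = 669354.17 mm³.
X̄ = 1332770.83/15675.00 = 85.03 mm; Ȳ = 669354.17/15675.00 = 42.70 mm.

X̄ = 85.03 mm, Ȳ = 42.70 mm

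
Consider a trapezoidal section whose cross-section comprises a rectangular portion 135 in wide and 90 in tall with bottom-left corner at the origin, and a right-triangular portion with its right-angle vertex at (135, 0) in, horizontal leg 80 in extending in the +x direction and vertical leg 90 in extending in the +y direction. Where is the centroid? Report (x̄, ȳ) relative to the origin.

x̄ = 89.02 in, ȳ = 41.57 in

rectangular portion: A = 135 × 90 = 12150.00, centroid at (67.50, 45.00).
triangular portion: A = ½·80·90 = 3600.00, centroid at (161.67, 30.00).
ΣA = 15750.00 in²
ΣAx̄ = (12150.00)(67.50) + (3600.00)(161.67) = 1402125.00 in³
ΣAȳ = (12150.00)(45.00) + (3600.00)(30.00) = 654750.00 in³
x̄ = 1402125.00 / 15750.00 = 89.02 in
ȳ = 654750.00 / 15750.00 = 41.57 in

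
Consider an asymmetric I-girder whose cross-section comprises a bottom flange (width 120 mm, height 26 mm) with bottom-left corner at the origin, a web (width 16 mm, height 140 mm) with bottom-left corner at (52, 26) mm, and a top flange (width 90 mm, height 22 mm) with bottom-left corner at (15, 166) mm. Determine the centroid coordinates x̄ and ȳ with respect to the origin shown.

bottom flange: A = 120 × 26 = 3120.00, centroid at (60.00, 13.00).
web: A = 16 × 140 = 2240.00, centroid at (60.00, 96.00).
top flange: A = 90 × 22 = 1980.00, centroid at (60.00, 177.00).
ΣA = 7340.00 mm²
ΣAx̄ = (3120.00)(60.00) + (2240.00)(60.00) + (1980.00)(60.00) = 440400.00 mm³
ΣAȳ = (3120.00)(13.00) + (2240.00)(96.00) + (1980.00)(177.00) = 606060.00 mm³
x̄ = 440400.00 / 7340.00 = 60.00 mm
ȳ = 606060.00 / 7340.00 = 82.57 mm

x̄ = 60.00 mm, ȳ = 82.57 mm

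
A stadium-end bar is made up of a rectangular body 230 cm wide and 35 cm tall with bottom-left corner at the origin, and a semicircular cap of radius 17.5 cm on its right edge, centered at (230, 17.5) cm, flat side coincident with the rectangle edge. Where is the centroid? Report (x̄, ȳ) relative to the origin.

rectangular body: A = 230 × 35 = 8050.00, centroid at (115.00, 17.50).
semicircular end: A = ½π·17.5² = 481.06, centroid at (237.43, 17.50).
ΣA = 8531.06 cm²
ΣAx̄ = (8050.00)(115.00) + (481.06)(237.43) = 1039965.88 cm³
ΣAȳ = (8050.00)(17.50) + (481.06)(17.50) = 149293.49 cm³
x̄ = 1039965.88 / 8531.06 = 121.90 cm
ȳ = 149293.49 / 8531.06 = 17.50 cm

x̄ = 121.90 cm, ȳ = 17.50 cm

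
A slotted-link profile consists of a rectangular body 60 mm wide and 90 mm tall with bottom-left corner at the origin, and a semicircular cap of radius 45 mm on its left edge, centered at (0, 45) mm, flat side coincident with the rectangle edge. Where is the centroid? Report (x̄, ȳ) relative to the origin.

rectangular body: A = 60 × 90 = 5400.00, centroid at (30.00, 45.00).
semicircular end: A = ½π·45² = 3180.86, centroid at (-19.10, 45.00).
ΣA = 8580.86 mm², ΣAx̄ = 101250.00 mm³, ΣAȳ = 386138.82 mm³.
x̄ = 101250.00/8580.86 = 11.80 mm; ȳ = 386138.82/8580.86 = 45.00 mm.

x̄ = 11.80 mm, ȳ = 45.00 mm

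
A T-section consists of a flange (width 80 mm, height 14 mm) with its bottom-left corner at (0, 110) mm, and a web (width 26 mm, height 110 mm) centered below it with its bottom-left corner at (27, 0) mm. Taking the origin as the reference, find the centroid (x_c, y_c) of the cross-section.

web: A = 26 × 110 = 2860.00, centroid at (40.00, 55.00).
flange: A = 80 × 14 = 1120.00, centroid at (40.00, 117.00).
ΣA = 3980.00 mm², ΣAx_c = 159200.00 mm³, ΣAy_c = 288340.00 mm³.
x_c = 159200.00/3980.00 = 40.00 mm; y_c = 288340.00/3980.00 = 72.45 mm.

x_c = 40.00 mm, y_c = 72.45 mm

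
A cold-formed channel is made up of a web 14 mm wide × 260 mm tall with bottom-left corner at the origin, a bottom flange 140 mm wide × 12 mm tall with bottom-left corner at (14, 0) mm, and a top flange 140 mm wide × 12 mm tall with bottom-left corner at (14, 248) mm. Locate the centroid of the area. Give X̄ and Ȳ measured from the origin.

X̄ = 43.96 mm, Ȳ = 130.00 mm

web: A = 14 × 260 = 3640.00, centroid at (7.00, 130.00).
bottom flange: A = 140 × 12 = 1680.00, centroid at (84.00, 6.00).
top flange: A = 140 × 12 = 1680.00, centroid at (84.00, 254.00).
ΣA = 7000.00 mm², ΣAX̄ = 307720.00 mm³, ΣAȲ = 910000.00 mm³.
X̄ = 307720.00/7000.00 = 43.96 mm; Ȳ = 910000.00/7000.00 = 130.00 mm.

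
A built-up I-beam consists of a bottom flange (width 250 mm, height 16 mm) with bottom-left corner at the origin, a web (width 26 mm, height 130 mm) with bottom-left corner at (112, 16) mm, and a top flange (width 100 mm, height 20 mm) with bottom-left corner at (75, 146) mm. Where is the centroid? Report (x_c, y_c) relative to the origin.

bottom flange: A = 250 × 16 = 4000.00, centroid at (125.00, 8.00).
web: A = 26 × 130 = 3380.00, centroid at (125.00, 81.00).
top flange: A = 100 × 20 = 2000.00, centroid at (125.00, 156.00).
ΣA = 9380.00 mm²
ΣAx_c = (4000.00)(125.00) + (3380.00)(125.00) + (2000.00)(125.00) = 1172500.00 mm³
ΣAy_c = (4000.00)(8.00) + (3380.00)(81.00) + (2000.00)(156.00) = 617780.00 mm³
x_c = 1172500.00 / 9380.00 = 125.00 mm
y_c = 617780.00 / 9380.00 = 65.86 mm

x_c = 125.00 mm, y_c = 65.86 mm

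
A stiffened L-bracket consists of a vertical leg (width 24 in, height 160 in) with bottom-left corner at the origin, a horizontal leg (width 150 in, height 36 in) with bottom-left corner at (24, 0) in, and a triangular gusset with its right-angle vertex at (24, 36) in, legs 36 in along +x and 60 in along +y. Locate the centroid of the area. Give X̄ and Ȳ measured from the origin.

vertical leg: A = 24 × 160 = 3840.00, centroid at (12.00, 80.00).
horizontal leg: A = 150 × 36 = 5400.00, centroid at (99.00, 18.00).
gusset: A = ½·36·60 = 1080.00, centroid at (36.00, 56.00).
ΣA = 10320.00 in², ΣAX̄ = 619560.00 in³, ΣAȲ = 464880.00 in³.
X̄ = 619560.00/10320.00 = 60.03 in; Ȳ = 464880.00/10320.00 = 45.05 in.

X̄ = 60.03 in, Ȳ = 45.05 in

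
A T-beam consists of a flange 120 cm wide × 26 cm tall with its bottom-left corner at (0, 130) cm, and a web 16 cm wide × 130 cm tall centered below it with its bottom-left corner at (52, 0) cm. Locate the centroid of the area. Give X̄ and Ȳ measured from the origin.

X̄ = 60.00 cm, Ȳ = 111.80 cm

web: A = 16 × 130 = 2080.00, centroid at (60.00, 65.00).
flange: A = 120 × 26 = 3120.00, centroid at (60.00, 143.00).
ΣA = 5200.00 cm²
ΣAX̄ = (2080.00)(60.00) + (3120.00)(60.00) = 312000.00 cm³
ΣAȲ = (2080.00)(65.00) + (3120.00)(143.00) = 581360.00 cm³
X̄ = 312000.00 / 5200.00 = 60.00 cm
Ȳ = 581360.00 / 5200.00 = 111.80 cm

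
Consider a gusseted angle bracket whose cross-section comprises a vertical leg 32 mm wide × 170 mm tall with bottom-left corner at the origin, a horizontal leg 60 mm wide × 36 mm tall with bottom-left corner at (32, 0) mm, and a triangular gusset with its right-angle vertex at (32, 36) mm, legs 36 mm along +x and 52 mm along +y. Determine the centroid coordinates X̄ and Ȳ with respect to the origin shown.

X̄ = 30.71 mm, Ȳ = 64.57 mm

vertical leg: A = 32 × 170 = 5440.00, centroid at (16.00, 85.00).
horizontal leg: A = 60 × 36 = 2160.00, centroid at (62.00, 18.00).
gusset: A = ½·36·52 = 936.00, centroid at (44.00, 53.33).
ΣA = 8536.00 mm²
ΣAX̄ = (5440.00)(16.00) + (2160.00)(62.00) + (936.00)(44.00) = 262144.00 mm³
ΣAȲ = (5440.00)(85.00) + (2160.00)(18.00) + (936.00)(53.33) = 551200.00 mm³
X̄ = 262144.00 / 8536.00 = 30.71 mm
Ȳ = 551200.00 / 8536.00 = 64.57 mm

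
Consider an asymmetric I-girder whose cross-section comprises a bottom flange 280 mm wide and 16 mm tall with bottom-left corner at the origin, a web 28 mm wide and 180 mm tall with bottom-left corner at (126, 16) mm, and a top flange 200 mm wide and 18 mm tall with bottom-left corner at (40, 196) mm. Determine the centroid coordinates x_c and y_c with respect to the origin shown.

x_c = 140.00 mm, y_c = 99.70 mm

bottom flange: A = 280 × 16 = 4480.00, centroid at (140.00, 8.00).
web: A = 28 × 180 = 5040.00, centroid at (140.00, 106.00).
top flange: A = 200 × 18 = 3600.00, centroid at (140.00, 205.00).
ΣA = 13120.00 mm²
ΣAx_c = (4480.00)(140.00) + (5040.00)(140.00) + (3600.00)(140.00) = 1836800.00 mm³
ΣAy_c = (4480.00)(8.00) + (5040.00)(106.00) + (3600.00)(205.00) = 1308080.00 mm³
x_c = 1836800.00 / 13120.00 = 140.00 mm
y_c = 1308080.00 / 13120.00 = 99.70 mm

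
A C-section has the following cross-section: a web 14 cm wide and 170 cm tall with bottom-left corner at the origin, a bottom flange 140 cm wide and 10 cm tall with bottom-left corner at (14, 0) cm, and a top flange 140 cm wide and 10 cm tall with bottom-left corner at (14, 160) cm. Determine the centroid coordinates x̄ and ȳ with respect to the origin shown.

web: A = 14 × 170 = 2380.00, centroid at (7.00, 85.00).
bottom flange: A = 140 × 10 = 1400.00, centroid at (84.00, 5.00).
top flange: A = 140 × 10 = 1400.00, centroid at (84.00, 165.00).
ΣA = 5180.00 cm²
ΣAx̄ = (2380.00)(7.00) + (1400.00)(84.00) + (1400.00)(84.00) = 251860.00 cm³
ΣAȳ = (2380.00)(85.00) + (1400.00)(5.00) + (1400.00)(165.00) = 440300.00 cm³
x̄ = 251860.00 / 5180.00 = 48.62 cm
ȳ = 440300.00 / 5180.00 = 85.00 cm

x̄ = 48.62 cm, ȳ = 85.00 cm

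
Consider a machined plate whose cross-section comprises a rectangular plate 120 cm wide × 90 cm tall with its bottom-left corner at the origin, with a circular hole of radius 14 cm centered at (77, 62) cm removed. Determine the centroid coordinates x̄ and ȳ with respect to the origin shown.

plate: A = 120 × 90 = 10800.00, centroid at (60.00, 45.00).
hole: A = −π·14² = -615.75, centroid at (77.00, 62.00).
ΣA = 10184.25 cm²
ΣAx̄ = (10800.00)(60.00) + (-615.75)(77.00) = 600587.08 cm³
ΣAȳ = (10800.00)(45.00) + (-615.75)(62.00) = 447823.37 cm³
x̄ = 600587.08 / 10184.25 = 58.97 cm
ȳ = 447823.37 / 10184.25 = 43.97 cm

x̄ = 58.97 cm, ȳ = 43.97 cm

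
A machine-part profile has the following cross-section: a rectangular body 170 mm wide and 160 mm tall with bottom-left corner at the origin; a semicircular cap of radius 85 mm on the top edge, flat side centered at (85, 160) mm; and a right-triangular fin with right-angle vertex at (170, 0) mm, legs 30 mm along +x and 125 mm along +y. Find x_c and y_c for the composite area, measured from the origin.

Part | A | x̄ᵢ | ȳᵢ | A·x̄ᵢ | A·ȳᵢ
rectangular body | 27200.00 | 85.00 | 80.00 | 2312000.00 | 2176000.00
semicircular top | 11349.00 | 85.00 | 196.08 | 964665.29 | 2225257.22
triangular fin | 1875.00 | 180.00 | 41.67 | 337500.00 | 78125.00
Σ | 40424.00 |  |  | 3614165.29 | 4479382.22
x_c = 3614165.29 / 40424.00 = 89.41 mm
y_c = 4479382.22 / 40424.00 = 110.81 mm

x_c = 89.41 mm, y_c = 110.81 mm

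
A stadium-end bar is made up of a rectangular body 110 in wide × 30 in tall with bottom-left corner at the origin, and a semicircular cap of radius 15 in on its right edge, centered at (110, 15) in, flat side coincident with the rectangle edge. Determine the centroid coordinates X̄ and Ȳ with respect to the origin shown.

rectangular body: A = 110 × 30 = 3300.00, centroid at (55.00, 15.00).
semicircular end: A = ½π·15² = 353.43, centroid at (116.37, 15.00).
ΣA = 3653.43 in²
ΣAX̄ = (3300.00)(55.00) + (353.43)(116.37) = 222627.21 in³
ΣAȲ = (3300.00)(15.00) + (353.43)(15.00) = 54801.44 in³
X̄ = 222627.21 / 3653.43 = 60.94 in
Ȳ = 54801.44 / 3653.43 = 15.00 in

X̄ = 60.94 in, Ȳ = 15.00 in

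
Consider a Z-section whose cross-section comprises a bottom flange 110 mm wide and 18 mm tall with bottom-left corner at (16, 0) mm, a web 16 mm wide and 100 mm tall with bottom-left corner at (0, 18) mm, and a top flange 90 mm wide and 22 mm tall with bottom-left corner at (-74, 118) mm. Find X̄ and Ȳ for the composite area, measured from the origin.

Part | A | x̄ᵢ | ȳᵢ | A·x̄ᵢ | A·ȳᵢ
bottom flange | 1980.00 | 71.00 | 9.00 | 140580.00 | 17820.00
web | 1600.00 | 8.00 | 68.00 | 12800.00 | 108800.00
top flange | 1980.00 | -29.00 | 129.00 | -57420.00 | 255420.00
Σ | 5560.00 |  |  | 95960.00 | 382040.00
X̄ = 95960.00 / 5560.00 = 17.26 mm
Ȳ = 382040.00 / 5560.00 = 68.71 mm

X̄ = 17.26 mm, Ȳ = 68.71 mm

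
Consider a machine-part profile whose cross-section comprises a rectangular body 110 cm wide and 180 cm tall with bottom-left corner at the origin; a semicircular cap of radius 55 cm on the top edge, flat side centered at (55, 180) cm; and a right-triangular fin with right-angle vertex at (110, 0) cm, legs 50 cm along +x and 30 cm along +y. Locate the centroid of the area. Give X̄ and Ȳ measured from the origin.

X̄ = 57.12 cm, Ȳ = 108.91 cm

rectangular body: A = 110 × 180 = 19800.00, centroid at (55.00, 90.00).
semicircular top: A = ½π·55² = 4751.66, centroid at (55.00, 203.34).
triangular fin: A = ½·50·30 = 750.00, centroid at (126.67, 10.00).
ΣA = 25301.66 cm²
ΣAX̄ = (19800.00)(55.00) + (4751.66)(55.00) + (750.00)(126.67) = 1445341.24 cm³
ΣAȲ = (19800.00)(90.00) + (4751.66)(203.34) + (750.00)(10.00) = 2755715.27 cm³
X̄ = 1445341.24 / 25301.66 = 57.12 cm
Ȳ = 2755715.27 / 25301.66 = 108.91 cm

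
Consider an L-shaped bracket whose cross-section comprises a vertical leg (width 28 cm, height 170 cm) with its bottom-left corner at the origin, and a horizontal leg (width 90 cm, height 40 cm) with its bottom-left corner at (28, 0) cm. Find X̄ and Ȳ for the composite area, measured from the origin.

vertical leg: A = 28 × 170 = 4760.00, centroid at (14.00, 85.00).
horizontal leg: A = 90 × 40 = 3600.00, centroid at (73.00, 20.00).
ΣA = 8360.00 cm²
ΣAX̄ = (4760.00)(14.00) + (3600.00)(73.00) = 329440.00 cm³
ΣAȲ = (4760.00)(85.00) + (3600.00)(20.00) = 476600.00 cm³
X̄ = 329440.00 / 8360.00 = 39.41 cm
Ȳ = 476600.00 / 8360.00 = 57.01 cm

X̄ = 39.41 cm, Ȳ = 57.01 cm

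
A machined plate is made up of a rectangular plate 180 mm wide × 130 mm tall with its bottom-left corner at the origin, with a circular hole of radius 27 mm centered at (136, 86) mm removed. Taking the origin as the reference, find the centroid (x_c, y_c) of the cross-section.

plate: A = 180 × 130 = 23400.00, centroid at (90.00, 65.00).
hole: A = −π·27² = -2290.22, centroid at (136.00, 86.00).
ΣA = 21109.78 mm², ΣAx_c = 1794529.94 mm³, ΣAy_c = 1324040.99 mm³.
x_c = 1794529.94/21109.78 = 85.01 mm; y_c = 1324040.99/21109.78 = 62.72 mm.

x_c = 85.01 mm, y_c = 62.72 mm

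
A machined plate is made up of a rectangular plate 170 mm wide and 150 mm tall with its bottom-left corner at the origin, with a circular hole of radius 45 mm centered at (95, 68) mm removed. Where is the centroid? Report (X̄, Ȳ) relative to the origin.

plate: A = 170 × 150 = 25500.00, centroid at (85.00, 75.00).
hole: A = −π·45² = -6361.73, centroid at (95.00, 68.00).
ΣA = 19138.27 mm², ΣAX̄ = 1563136.11 mm³, ΣAȲ = 1479902.69 mm³.
X̄ = 1563136.11/19138.27 = 81.68 mm; Ȳ = 1479902.69/19138.27 = 77.33 mm.

X̄ = 81.68 mm, Ȳ = 77.33 mm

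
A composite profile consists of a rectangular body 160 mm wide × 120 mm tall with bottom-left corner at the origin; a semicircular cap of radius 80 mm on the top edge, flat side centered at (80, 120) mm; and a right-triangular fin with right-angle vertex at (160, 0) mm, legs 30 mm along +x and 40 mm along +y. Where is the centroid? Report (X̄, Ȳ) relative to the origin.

X̄ = 81.81 mm, Ȳ = 90.70 mm

Part | A | x̄ᵢ | ȳᵢ | A·x̄ᵢ | A·ȳᵢ
rectangular body | 19200.00 | 80.00 | 60.00 | 1536000.00 | 1152000.00
semicircular top | 10053.10 | 80.00 | 153.95 | 804247.72 | 1547704.91
triangular fin | 600.00 | 170.00 | 13.33 | 102000.00 | 8000.00
Σ | 29853.10 |  |  | 2442247.72 | 2707704.91
X̄ = 2442247.72 / 29853.10 = 81.81 mm
Ȳ = 2707704.91 / 29853.10 = 90.70 mm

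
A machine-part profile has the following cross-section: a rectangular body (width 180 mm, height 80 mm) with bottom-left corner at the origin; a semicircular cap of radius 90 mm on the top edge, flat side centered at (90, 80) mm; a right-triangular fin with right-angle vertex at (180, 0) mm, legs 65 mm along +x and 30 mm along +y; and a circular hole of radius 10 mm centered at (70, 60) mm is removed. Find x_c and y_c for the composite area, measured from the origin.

rectangular body: A = 180 × 80 = 14400.00, centroid at (90.00, 40.00).
semicircular top: A = ½π·90² = 12723.45, centroid at (90.00, 118.20).
triangular fin: A = ½·65·30 = 975.00, centroid at (201.67, 10.00).
hole: A = −π·10² = -314.16, centroid at (70.00, 60.00).
ΣA = 27784.29 mm², ΣAx_c = 2615744.37 mm³, ΣAy_c = 2070776.46 mm³.
x_c = 2615744.37/27784.29 = 94.14 mm; y_c = 2070776.46/27784.29 = 74.53 mm.

x_c = 94.14 mm, y_c = 74.53 mm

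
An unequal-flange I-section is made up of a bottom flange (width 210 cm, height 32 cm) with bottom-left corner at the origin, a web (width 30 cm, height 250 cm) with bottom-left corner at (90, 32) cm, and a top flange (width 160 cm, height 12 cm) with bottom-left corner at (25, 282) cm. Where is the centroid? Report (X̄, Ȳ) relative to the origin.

bottom flange: A = 210 × 32 = 6720.00, centroid at (105.00, 16.00).
web: A = 30 × 250 = 7500.00, centroid at (105.00, 157.00).
top flange: A = 160 × 12 = 1920.00, centroid at (105.00, 288.00).
ΣA = 16140.00 cm², ΣAX̄ = 1694700.00 cm³, ΣAȲ = 1837980.00 cm³.
X̄ = 1694700.00/16140.00 = 105.00 cm; Ȳ = 1837980.00/16140.00 = 113.88 cm.

X̄ = 105.00 cm, Ȳ = 113.88 cm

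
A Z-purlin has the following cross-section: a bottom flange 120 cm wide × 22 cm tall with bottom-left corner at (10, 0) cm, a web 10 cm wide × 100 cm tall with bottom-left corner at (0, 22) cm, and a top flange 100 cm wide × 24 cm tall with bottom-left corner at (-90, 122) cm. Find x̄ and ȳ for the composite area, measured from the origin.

x̄ = 15.53 cm, ȳ = 69.97 cm

bottom flange: A = 120 × 22 = 2640.00, centroid at (70.00, 11.00).
web: A = 10 × 100 = 1000.00, centroid at (5.00, 72.00).
top flange: A = 100 × 24 = 2400.00, centroid at (-40.00, 134.00).
ΣA = 6040.00 cm², ΣAx̄ = 93800.00 cm³, ΣAȳ = 422640.00 cm³.
x̄ = 93800.00/6040.00 = 15.53 cm; ȳ = 422640.00/6040.00 = 69.97 cm.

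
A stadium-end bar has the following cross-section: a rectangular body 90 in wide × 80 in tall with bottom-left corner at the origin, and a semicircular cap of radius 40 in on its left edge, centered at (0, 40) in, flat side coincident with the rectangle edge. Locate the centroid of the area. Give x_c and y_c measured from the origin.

x_c = 28.96 in, y_c = 40.00 in

rectangular body: A = 90 × 80 = 7200.00, centroid at (45.00, 40.00).
semicircular end: A = ½π·40² = 2513.27, centroid at (-16.98, 40.00).
ΣA = 9713.27 in²
ΣAx_c = (7200.00)(45.00) + (2513.27)(-16.98) = 281333.33 in³
ΣAy_c = (7200.00)(40.00) + (2513.27)(40.00) = 388530.96 in³
x_c = 281333.33 / 9713.27 = 28.96 in
y_c = 388530.96 / 9713.27 = 40.00 in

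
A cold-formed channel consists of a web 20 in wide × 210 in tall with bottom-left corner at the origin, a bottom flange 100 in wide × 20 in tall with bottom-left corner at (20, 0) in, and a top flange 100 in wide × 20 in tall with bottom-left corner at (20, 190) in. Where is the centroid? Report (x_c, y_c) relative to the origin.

Part | A | x̄ᵢ | ȳᵢ | A·x̄ᵢ | A·ȳᵢ
web | 4200.00 | 10.00 | 105.00 | 42000.00 | 441000.00
bottom flange | 2000.00 | 70.00 | 10.00 | 140000.00 | 20000.00
top flange | 2000.00 | 70.00 | 200.00 | 140000.00 | 400000.00
Σ | 8200.00 |  |  | 322000.00 | 861000.00
x_c = 322000.00 / 8200.00 = 39.27 in
y_c = 861000.00 / 8200.00 = 105.00 in

x_c = 39.27 in, y_c = 105.00 in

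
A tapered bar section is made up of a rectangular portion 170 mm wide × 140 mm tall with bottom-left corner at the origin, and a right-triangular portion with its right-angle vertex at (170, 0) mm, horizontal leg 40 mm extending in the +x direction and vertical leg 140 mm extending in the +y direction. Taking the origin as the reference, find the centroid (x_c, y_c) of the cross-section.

x_c = 95.35 mm, y_c = 67.54 mm

rectangular portion: A = 170 × 140 = 23800.00, centroid at (85.00, 70.00).
triangular portion: A = ½·40·140 = 2800.00, centroid at (183.33, 46.67).
ΣA = 26600.00 mm²
ΣAx_c = (23800.00)(85.00) + (2800.00)(183.33) = 2536333.33 mm³
ΣAy_c = (23800.00)(70.00) + (2800.00)(46.67) = 1796666.67 mm³
x_c = 2536333.33 / 26600.00 = 95.35 mm
y_c = 1796666.67 / 26600.00 = 67.54 mm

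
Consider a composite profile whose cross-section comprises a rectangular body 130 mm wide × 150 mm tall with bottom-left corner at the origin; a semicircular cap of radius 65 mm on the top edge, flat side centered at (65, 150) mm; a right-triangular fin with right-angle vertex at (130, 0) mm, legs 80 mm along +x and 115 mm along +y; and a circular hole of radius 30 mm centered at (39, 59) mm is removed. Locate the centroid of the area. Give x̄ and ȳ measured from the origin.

x̄ = 82.74 mm, ȳ = 94.97 mm

rectangular body: A = 130 × 150 = 19500.00, centroid at (65.00, 75.00).
semicircular top: A = ½π·65² = 6636.61, centroid at (65.00, 177.59).
triangular fin: A = ½·80·115 = 4600.00, centroid at (156.67, 38.33).
hole: A = −π·30² = -2827.43, centroid at (39.00, 59.00).
ΣA = 27909.18 mm², ΣAx̄ = 2309276.71 mm³, ΣAȳ = 2650590.27 mm³.
x̄ = 2309276.71/27909.18 = 82.74 mm; ȳ = 2650590.27/27909.18 = 94.97 mm.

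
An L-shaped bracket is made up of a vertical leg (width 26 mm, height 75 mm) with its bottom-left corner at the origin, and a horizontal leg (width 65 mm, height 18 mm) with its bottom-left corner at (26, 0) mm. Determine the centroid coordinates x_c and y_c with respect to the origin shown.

Part | A | x̄ᵢ | ȳᵢ | A·x̄ᵢ | A·ȳᵢ
vertical leg | 1950.00 | 13.00 | 37.50 | 25350.00 | 73125.00
horizontal leg | 1170.00 | 58.50 | 9.00 | 68445.00 | 10530.00
Σ | 3120.00 |  |  | 93795.00 | 83655.00
x_c = 93795.00 / 3120.00 = 30.06 mm
y_c = 83655.00 / 3120.00 = 26.81 mm

x_c = 30.06 mm, y_c = 26.81 mm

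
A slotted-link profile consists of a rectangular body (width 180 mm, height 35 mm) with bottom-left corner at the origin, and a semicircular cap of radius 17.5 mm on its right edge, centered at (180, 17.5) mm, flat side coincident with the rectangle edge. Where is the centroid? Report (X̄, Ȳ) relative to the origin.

X̄ = 96.91 mm, Ȳ = 17.50 mm

rectangular body: A = 180 × 35 = 6300.00, centroid at (90.00, 17.50).
semicircular end: A = ½π·17.5² = 481.06, centroid at (187.43, 17.50).
ΣA = 6781.06 mm², ΣAX̄ = 657163.06 mm³, ΣAȲ = 118668.49 mm³.
X̄ = 657163.06/6781.06 = 96.91 mm; Ȳ = 118668.49/6781.06 = 17.50 mm.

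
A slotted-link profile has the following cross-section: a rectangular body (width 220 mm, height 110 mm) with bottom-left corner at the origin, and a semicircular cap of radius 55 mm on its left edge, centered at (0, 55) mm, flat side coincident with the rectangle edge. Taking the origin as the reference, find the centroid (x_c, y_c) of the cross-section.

rectangular body: A = 220 × 110 = 24200.00, centroid at (110.00, 55.00).
semicircular end: A = ½π·55² = 4751.66, centroid at (-23.34, 55.00).
ΣA = 28951.66 mm²
ΣAx_c = (24200.00)(110.00) + (4751.66)(-23.34) = 2551083.33 mm³
ΣAy_c = (24200.00)(55.00) + (4751.66)(55.00) = 1592341.24 mm³
x_c = 2551083.33 / 28951.66 = 88.12 mm
y_c = 1592341.24 / 28951.66 = 55.00 mm

x_c = 88.12 mm, y_c = 55.00 mm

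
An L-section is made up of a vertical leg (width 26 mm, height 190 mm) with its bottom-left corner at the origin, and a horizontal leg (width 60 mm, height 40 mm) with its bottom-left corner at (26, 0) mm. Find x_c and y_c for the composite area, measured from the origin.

Part | A | x̄ᵢ | ȳᵢ | A·x̄ᵢ | A·ȳᵢ
vertical leg | 4940.00 | 13.00 | 95.00 | 64220.00 | 469300.00
horizontal leg | 2400.00 | 56.00 | 20.00 | 134400.00 | 48000.00
Σ | 7340.00 |  |  | 198620.00 | 517300.00
x_c = 198620.00 / 7340.00 = 27.06 mm
y_c = 517300.00 / 7340.00 = 70.48 mm

x_c = 27.06 mm, y_c = 70.48 mm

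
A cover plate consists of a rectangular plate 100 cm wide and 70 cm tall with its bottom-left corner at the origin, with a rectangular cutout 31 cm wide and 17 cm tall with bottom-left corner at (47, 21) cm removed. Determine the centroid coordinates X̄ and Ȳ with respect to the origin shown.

Part | A | x̄ᵢ | ȳᵢ | A·x̄ᵢ | A·ȳᵢ
plate | 7000.00 | 50.00 | 35.00 | 350000.00 | 245000.00
hole | -527.00 | 62.50 | 29.50 | -32937.50 | -15546.50
Σ | 6473.00 |  |  | 317062.50 | 229453.50
X̄ = 317062.50 / 6473.00 = 48.98 cm
Ȳ = 229453.50 / 6473.00 = 35.45 cm

X̄ = 48.98 cm, Ȳ = 35.45 cm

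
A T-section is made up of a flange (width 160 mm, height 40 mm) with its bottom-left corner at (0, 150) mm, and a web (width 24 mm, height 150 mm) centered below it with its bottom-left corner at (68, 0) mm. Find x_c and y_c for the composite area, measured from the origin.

web: A = 24 × 150 = 3600.00, centroid at (80.00, 75.00).
flange: A = 160 × 40 = 6400.00, centroid at (80.00, 170.00).
ΣA = 10000.00 mm²
ΣAx_c = (3600.00)(80.00) + (6400.00)(80.00) = 800000.00 mm³
ΣAy_c = (3600.00)(75.00) + (6400.00)(170.00) = 1358000.00 mm³
x_c = 800000.00 / 10000.00 = 80.00 mm
y_c = 1358000.00 / 10000.00 = 135.80 mm

x_c = 80.00 mm, y_c = 135.80 mm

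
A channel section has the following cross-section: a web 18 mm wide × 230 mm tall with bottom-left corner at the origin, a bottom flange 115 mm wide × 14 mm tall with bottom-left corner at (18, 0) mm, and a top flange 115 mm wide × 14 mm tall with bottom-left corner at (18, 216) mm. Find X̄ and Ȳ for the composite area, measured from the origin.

web: A = 18 × 230 = 4140.00, centroid at (9.00, 115.00).
bottom flange: A = 115 × 14 = 1610.00, centroid at (75.50, 7.00).
top flange: A = 115 × 14 = 1610.00, centroid at (75.50, 223.00).
ΣA = 7360.00 mm², ΣAX̄ = 280370.00 mm³, ΣAȲ = 846400.00 mm³.
X̄ = 280370.00/7360.00 = 38.09 mm; Ȳ = 846400.00/7360.00 = 115.00 mm.

X̄ = 38.09 mm, Ȳ = 115.00 mm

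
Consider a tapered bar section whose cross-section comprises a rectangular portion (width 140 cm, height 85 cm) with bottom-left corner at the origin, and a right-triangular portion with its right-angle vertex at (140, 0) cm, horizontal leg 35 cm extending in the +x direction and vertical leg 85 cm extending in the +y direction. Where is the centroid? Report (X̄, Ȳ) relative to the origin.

X̄ = 79.07 cm, Ȳ = 40.93 cm

rectangular portion: A = 140 × 85 = 11900.00, centroid at (70.00, 42.50).
triangular portion: A = ½·35·85 = 1487.50, centroid at (151.67, 28.33).
ΣA = 13387.50 cm², ΣAX̄ = 1058604.17 cm³, ΣAȲ = 547895.83 cm³.
X̄ = 1058604.17/13387.50 = 79.07 cm; Ȳ = 547895.83/13387.50 = 40.93 cm.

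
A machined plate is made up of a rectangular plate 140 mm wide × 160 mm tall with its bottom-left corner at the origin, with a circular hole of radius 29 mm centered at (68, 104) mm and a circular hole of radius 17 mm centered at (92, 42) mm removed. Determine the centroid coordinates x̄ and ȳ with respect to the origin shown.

x̄ = 69.22 mm, ȳ = 78.47 mm

plate: A = 140 × 160 = 22400.00, centroid at (70.00, 80.00).
hole 1: A = −π·29² = -2642.08, centroid at (68.00, 104.00).
hole 2: A = −π·17² = -907.92, centroid at (92.00, 42.00).
ΣA = 18850.00 mm²
ΣAx̄ = (22400.00)(70.00) + (-2642.08)(68.00) + (-907.92)(92.00) = 1304809.93 mm³
ΣAȳ = (22400.00)(80.00) + (-2642.08)(104.00) + (-907.92)(42.00) = 1479091.09 mm³
x̄ = 1304809.93 / 18850.00 = 69.22 mm
ȳ = 1479091.09 / 18850.00 = 78.47 mm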